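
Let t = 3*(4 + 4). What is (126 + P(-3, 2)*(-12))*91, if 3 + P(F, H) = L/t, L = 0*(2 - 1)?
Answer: 14742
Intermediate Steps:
L = 0 (L = 0*1 = 0)
t = 24 (t = 3*8 = 24)
P(F, H) = -3 (P(F, H) = -3 + 0/24 = -3 + 0*(1/24) = -3 + 0 = -3)
(126 + P(-3, 2)*(-12))*91 = (126 - 3*(-12))*91 = (126 + 36)*91 = 162*91 = 14742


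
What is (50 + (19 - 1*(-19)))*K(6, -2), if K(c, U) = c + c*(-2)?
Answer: -528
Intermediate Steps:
K(c, U) = -c (K(c, U) = c - 2*c = -c)
(50 + (19 - 1*(-19)))*K(6, -2) = (50 + (19 - 1*(-19)))*(-1*6) = (50 + (19 + 19))*(-6) = (50 + 38)*(-6) = 88*(-6) = -528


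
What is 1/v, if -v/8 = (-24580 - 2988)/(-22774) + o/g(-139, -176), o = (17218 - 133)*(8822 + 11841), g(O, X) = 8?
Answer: -11387/4019922601657 ≈ -2.8326e-9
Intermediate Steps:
o = 353027355 (o = 17085*20663 = 353027355)
v = -4019922601657/11387 (v = -8*((-24580 - 2988)/(-22774) + 353027355/8) = -8*(-27568*(-1/22774) + 353027355*(1/8)) = -8*(13784/11387 + 353027355/8) = -8*4019922601657/91096 = -4019922601657/11387 ≈ -3.5303e+8)
1/v = 1/(-4019922601657/11387) = -11387/4019922601657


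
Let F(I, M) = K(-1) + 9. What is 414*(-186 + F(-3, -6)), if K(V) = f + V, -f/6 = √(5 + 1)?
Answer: -73692 - 2484*√6 ≈ -79777.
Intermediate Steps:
f = -6*√6 (f = -6*√(5 + 1) = -6*√6 ≈ -14.697)
K(V) = V - 6*√6 (K(V) = -6*√6 + V = V - 6*√6)
F(I, M) = 8 - 6*√6 (F(I, M) = (-1 - 6*√6) + 9 = 8 - 6*√6)
414*(-186 + F(-3, -6)) = 414*(-186 + (8 - 6*√6)) = 414*(-178 - 6*√6) = -73692 - 2484*√6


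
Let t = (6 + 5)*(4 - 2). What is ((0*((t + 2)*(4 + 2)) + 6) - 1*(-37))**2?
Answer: 1849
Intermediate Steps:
t = 22 (t = 11*2 = 22)
((0*((t + 2)*(4 + 2)) + 6) - 1*(-37))**2 = ((0*((22 + 2)*(4 + 2)) + 6) - 1*(-37))**2 = ((0*(24*6) + 6) + 37)**2 = ((0*144 + 6) + 37)**2 = ((0 + 6) + 37)**2 = (6 + 37)**2 = 43**2 = 1849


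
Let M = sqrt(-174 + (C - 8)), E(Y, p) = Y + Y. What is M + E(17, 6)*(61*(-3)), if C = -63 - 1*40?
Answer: -6222 + I*sqrt(285) ≈ -6222.0 + 16.882*I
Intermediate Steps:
E(Y, p) = 2*Y
C = -103 (C = -63 - 40 = -103)
M = I*sqrt(285) (M = sqrt(-174 + (-103 - 8)) = sqrt(-174 - 111) = sqrt(-285) = I*sqrt(285) ≈ 16.882*I)
M + E(17, 6)*(61*(-3)) = I*sqrt(285) + (2*17)*(61*(-3)) = I*sqrt(285) + 34*(-183) = I*sqrt(285) - 6222 = -6222 + I*sqrt(285)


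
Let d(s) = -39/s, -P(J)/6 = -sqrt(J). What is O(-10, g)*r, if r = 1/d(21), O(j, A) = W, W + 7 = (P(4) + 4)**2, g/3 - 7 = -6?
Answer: -1743/13 ≈ -134.08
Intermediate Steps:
P(J) = 6*sqrt(J) (P(J) = -(-6)*sqrt(J) = 6*sqrt(J))
g = 3 (g = 21 + 3*(-6) = 21 - 18 = 3)
W = 249 (W = -7 + (6*sqrt(4) + 4)**2 = -7 + (6*2 + 4)**2 = -7 + (12 + 4)**2 = -7 + 16**2 = -7 + 256 = 249)
O(j, A) = 249
r = -7/13 (r = 1/(-39/21) = 1/(-39*1/21) = 1/(-13/7) = -7/13 ≈ -0.53846)
O(-10, g)*r = 249*(-7/13) = -1743/13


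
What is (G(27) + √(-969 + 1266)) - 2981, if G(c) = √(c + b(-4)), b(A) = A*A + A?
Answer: -2981 + √39 + 3*√33 ≈ -2957.5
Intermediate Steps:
b(A) = A + A² (b(A) = A² + A = A + A²)
G(c) = √(12 + c) (G(c) = √(c - 4*(1 - 4)) = √(c - 4*(-3)) = √(c + 12) = √(12 + c))
(G(27) + √(-969 + 1266)) - 2981 = (√(12 + 27) + √(-969 + 1266)) - 2981 = (√39 + √297) - 2981 = (√39 + 3*√33) - 2981 = -2981 + √39 + 3*√33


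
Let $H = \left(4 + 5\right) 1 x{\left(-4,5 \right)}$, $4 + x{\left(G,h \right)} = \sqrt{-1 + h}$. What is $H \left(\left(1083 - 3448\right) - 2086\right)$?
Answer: $80118$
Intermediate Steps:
$x{\left(G,h \right)} = -4 + \sqrt{-1 + h}$
$H = -18$ ($H = \left(4 + 5\right) 1 \left(-4 + \sqrt{-1 + 5}\right) = 9 \cdot 1 \left(-4 + \sqrt{4}\right) = 9 \left(-4 + 2\right) = 9 \left(-2\right) = -18$)
$H \left(\left(1083 - 3448\right) - 2086\right) = - 18 \left(\left(1083 - 3448\right) - 2086\right) = - 18 \left(-2365 - 2086\right) = \left(-18\right) \left(-4451\right) = 80118$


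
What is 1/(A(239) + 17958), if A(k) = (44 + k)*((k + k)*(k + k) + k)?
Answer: 1/64746567 ≈ 1.5445e-8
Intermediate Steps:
A(k) = (44 + k)*(k + 4*k**2) (A(k) = (44 + k)*((2*k)*(2*k) + k) = (44 + k)*(4*k**2 + k) = (44 + k)*(k + 4*k**2))
1/(A(239) + 17958) = 1/(239*(44 + 4*239**2 + 177*239) + 17958) = 1/(239*(44 + 4*57121 + 42303) + 17958) = 1/(239*(44 + 228484 + 42303) + 17958) = 1/(239*270831 + 17958) = 1/(64728609 + 17958) = 1/64746567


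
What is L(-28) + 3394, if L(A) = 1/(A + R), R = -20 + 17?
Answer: 105213/31 ≈ 3394.0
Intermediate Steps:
R = -3
L(A) = 1/(-3 + A) (L(A) = 1/(A - 3) = 1/(-3 + A))
L(-28) + 3394 = 1/(-3 - 28) + 3394 = 1/(-31) + 3394 = -1/31 + 3394 = 105213/31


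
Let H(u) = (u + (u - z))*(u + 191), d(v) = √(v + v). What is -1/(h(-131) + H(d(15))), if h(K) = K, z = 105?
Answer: 10063/201377003 + 277*√30/402754006 ≈ 5.3738e-5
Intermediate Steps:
d(v) = √2*√v (d(v) = √(2*v) = √2*√v)
H(u) = (-105 + 2*u)*(191 + u) (H(u) = (u + (u - 1*105))*(u + 191) = (u + (u - 105))*(191 + u) = (u + (-105 + u))*(191 + u) = (-105 + 2*u)*(191 + u))
-1/(h(-131) + H(d(15))) = -1/(-131 + (-20055 + 2*(√2*√15)² + 277*(√2*√15))) = -1/(-131 + (-20055 + 2*(√30)² + 277*√30)) = -1/(-131 + (-20055 + 2*30 + 277*√30)) = -1/(-131 + (-20055 + 60 + 277*√30)) = -1/(-131 + (-19995 + 277*√30)) = -1/(-20126 + 277*√30)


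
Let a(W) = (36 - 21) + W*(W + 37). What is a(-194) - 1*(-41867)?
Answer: 72340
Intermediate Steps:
a(W) = 15 + W*(37 + W)
a(-194) - 1*(-41867) = (15 + (-194)² + 37*(-194)) - 1*(-41867) = (15 + 37636 - 7178) + 41867 = 30473 + 41867 = 72340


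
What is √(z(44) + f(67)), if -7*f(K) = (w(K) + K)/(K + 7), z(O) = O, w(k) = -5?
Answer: √2943535/259 ≈ 6.6242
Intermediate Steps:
f(K) = -(-5 + K)/(7*(7 + K)) (f(K) = -(-5 + K)/(7*(K + 7)) = -(-5 + K)/(7*(7 + K)))
√(z(44) + f(67)) = √(44 + (5 - 1*67)/(7*(7 + 67))) = √(44 + (⅐)*(5 - 67)/74) = √(44 + (⅐)*(1/74)*(-62)) = √(44 - 31/259) = √(11365/259) = √2943535/259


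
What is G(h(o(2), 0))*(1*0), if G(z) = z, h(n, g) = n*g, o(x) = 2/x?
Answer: 0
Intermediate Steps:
h(n, g) = g*n
G(h(o(2), 0))*(1*0) = (0*(2/2))*(1*0) = (0*(2*(½)))*0 = (0*1)*0 = 0*0 = 0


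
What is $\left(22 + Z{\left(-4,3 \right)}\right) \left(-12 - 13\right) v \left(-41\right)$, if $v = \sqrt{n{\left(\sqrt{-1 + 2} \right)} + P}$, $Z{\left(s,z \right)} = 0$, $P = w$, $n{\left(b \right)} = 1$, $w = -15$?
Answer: $22550 i \sqrt{14} \approx 84374.0 i$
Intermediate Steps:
$P = -15$
$v = i \sqrt{14}$ ($v = \sqrt{1 - 15} = \sqrt{-14} = i \sqrt{14} \approx 3.7417 i$)
$\left(22 + Z{\left(-4,3 \right)}\right) \left(-12 - 13\right) v \left(-41\right) = \left(22 + 0\right) \left(-12 - 13\right) i \sqrt{14} \left(-41\right) = 22 \left(-25\right) i \sqrt{14} \left(-41\right) = - 550 i \sqrt{14} \left(-41\right) = 22550 i \sqrt{14}$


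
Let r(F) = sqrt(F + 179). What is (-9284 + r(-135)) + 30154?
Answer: 20870 + 2*sqrt(11) ≈ 20877.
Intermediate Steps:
r(F) = sqrt(179 + F)
(-9284 + r(-135)) + 30154 = (-9284 + sqrt(179 - 135)) + 30154 = (-9284 + sqrt(44)) + 30154 = (-9284 + 2*sqrt(11)) + 30154 = 20870 + 2*sqrt(11)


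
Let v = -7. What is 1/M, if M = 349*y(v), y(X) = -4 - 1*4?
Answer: -1/2792 ≈ -0.00035817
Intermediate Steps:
y(X) = -8 (y(X) = -4 - 4 = -8)
M = -2792 (M = 349*(-8) = -2792)
1/M = 1/(-2792) = -1/2792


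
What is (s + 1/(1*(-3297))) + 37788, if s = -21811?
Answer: 52676168/3297 ≈ 15977.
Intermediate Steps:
(s + 1/(1*(-3297))) + 37788 = (-21811 + 1/(1*(-3297))) + 37788 = (-21811 + 1/(-3297)) + 37788 = (-21811 - 1/3297) + 37788 = -71910868/3297 + 37788 = 52676168/3297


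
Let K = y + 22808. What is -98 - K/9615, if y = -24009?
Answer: -941069/9615 ≈ -97.875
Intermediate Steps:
K = -1201 (K = -24009 + 22808 = -1201)
-98 - K/9615 = -98 - (-1201)/9615 = -98 - 1*(-1201/9615) = -98 + 1201/9615 = -941069/9615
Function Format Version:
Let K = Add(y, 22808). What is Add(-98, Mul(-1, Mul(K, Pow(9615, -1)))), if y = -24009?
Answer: Rational(-941069, 9615) ≈ -97.875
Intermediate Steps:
K = -1201 (K = Add(-24009, 22808) = -1201)
Add(-98, Mul(-1, Mul(K, Pow(9615, -1)))) = Add(-98, Mul(-1, Mul(-1201, Pow(9615, -1)))) = Add(-98, Mul(-1, Mul(-1201, Rational(1, 9615)))) = Add(-98, Mul(-1, Rational(-1201, 9615))) = Add(-98, Rational(1201, 9615)) = Rational(-941069, 9615)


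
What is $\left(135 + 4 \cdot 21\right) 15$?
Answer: $3285$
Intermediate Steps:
$\left(135 + 4 \cdot 21\right) 15 = \left(135 + 84\right) 15 = 219 \cdot 15 = 3285$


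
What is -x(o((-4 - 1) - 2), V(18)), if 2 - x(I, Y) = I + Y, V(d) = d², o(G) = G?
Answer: 315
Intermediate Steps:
x(I, Y) = 2 - I - Y (x(I, Y) = 2 - (I + Y) = 2 + (-I - Y) = 2 - I - Y)
-x(o((-4 - 1) - 2), V(18)) = -(2 - ((-4 - 1) - 2) - 1*18²) = -(2 - (-5 - 2) - 1*324) = -(2 - 1*(-7) - 324) = -(2 + 7 - 324) = -1*(-315) = 315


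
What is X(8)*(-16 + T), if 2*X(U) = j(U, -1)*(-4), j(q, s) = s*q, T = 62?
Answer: 736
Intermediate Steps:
j(q, s) = q*s
X(U) = 2*U (X(U) = ((U*(-1))*(-4))/2 = (-U*(-4))/2 = (4*U)/2 = 2*U)
X(8)*(-16 + T) = (2*8)*(-16 + 62) = 16*46 = 736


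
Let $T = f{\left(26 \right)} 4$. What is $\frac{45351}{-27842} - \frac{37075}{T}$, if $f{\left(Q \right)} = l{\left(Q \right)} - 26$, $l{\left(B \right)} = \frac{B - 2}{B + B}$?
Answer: $\frac{6679460911}{18487088} \approx 361.3$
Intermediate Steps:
$l{\left(B \right)} = \frac{-2 + B}{2 B}$
$f{\left(Q \right)} = -26 + \frac{-2 + Q}{2 Q}$ ($f{\left(Q \right)} = \frac{-2 + Q}{2 Q} - 26 = -26 + \frac{-2 + Q}{2 Q}$)
$T = - \frac{1328}{13}$ ($T = \left(- \frac{51}{2} - \frac{1}{26}\right) 4 = \left(- \frac{332}{13}\right) 4 = - \frac{1328}{13} \approx -102.15$)
$\frac{45351}{-27842} - \frac{37075}{T} = \frac{45351}{-27842} - \frac{37075}{- \frac{1328}{13}} = 45351 \left(- \frac{1}{27842}\right) - - \frac{481975}{1328} = - \frac{45351}{27842} + \frac{481975}{1328} = \frac{6679460911}{18487088}$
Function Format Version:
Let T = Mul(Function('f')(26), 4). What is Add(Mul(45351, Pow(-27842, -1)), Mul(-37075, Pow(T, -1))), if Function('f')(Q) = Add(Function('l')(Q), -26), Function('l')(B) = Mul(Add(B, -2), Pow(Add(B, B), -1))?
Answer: Rational(6679460911, 18487088) ≈ 361.30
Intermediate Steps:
Function('l')(B) = Mul(Rational(1, 2), Pow(B, -1), Add(-2, B)) (Function('l')(B) = Mul(Add(-2, B), Pow(Mul(2, B), -1)) = Mul(Add(-2, B), Mul(Rational(1, 2), Pow(B, -1))) = Mul(Rational(1, 2), Pow(B, -1), Add(-2, B)))
Function('f')(Q) = Add(-26, Mul(Rational(1, 2), Pow(Q, -1), Add(-2, Q))) (Function('f')(Q) = Add(Mul(Rational(1, 2), Pow(Q, -1), Add(-2, Q)), -26) = Add(-26, Mul(Rational(1, 2), Pow(Q, -1), Add(-2, Q))))
T = Rational(-1328, 13) (T = Mul(Add(Rational(-51, 2), Mul(-1, Pow(26, -1))), 4) = Mul(Add(Rational(-51, 2), Mul(-1, Rational(1, 26))), 4) = Mul(Add(Rational(-51, 2), Rational(-1, 26)), 4) = Mul(Rational(-332, 13), 4) = Rational(-1328, 13) ≈ -102.15)
Add(Mul(45351, Pow(-27842, -1)), Mul(-37075, Pow(T, -1))) = Add(Mul(45351, Pow(-27842, -1)), Mul(-37075, Pow(Rational(-1328, 13), -1))) = Add(Mul(45351, Rational(-1, 27842)), Mul(-37075, Rational(-13, 1328))) = Add(Rational(-45351, 27842), Rational(481975, 1328)) = Rational(6679460911, 18487088)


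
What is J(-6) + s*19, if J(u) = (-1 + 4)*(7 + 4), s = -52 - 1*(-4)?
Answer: -879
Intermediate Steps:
s = -48 (s = -52 + 4 = -48)
J(u) = 33 (J(u) = 3*11 = 33)
J(-6) + s*19 = 33 - 48*19 = 33 - 912 = -879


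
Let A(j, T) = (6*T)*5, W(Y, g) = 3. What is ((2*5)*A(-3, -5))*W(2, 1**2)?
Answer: -4500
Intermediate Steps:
A(j, T) = 30*T
((2*5)*A(-3, -5))*W(2, 1**2) = ((2*5)*(30*(-5)))*3 = (10*(-150))*3 = -1500*3 = -4500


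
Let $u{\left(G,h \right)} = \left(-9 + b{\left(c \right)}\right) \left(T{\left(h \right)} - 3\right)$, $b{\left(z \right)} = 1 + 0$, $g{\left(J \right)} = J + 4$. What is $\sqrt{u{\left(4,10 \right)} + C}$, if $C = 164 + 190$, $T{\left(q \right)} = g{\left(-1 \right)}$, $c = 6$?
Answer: $\sqrt{354} \approx 18.815$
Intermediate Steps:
$g{\left(J \right)} = 4 + J$
$T{\left(q \right)} = 3$ ($T{\left(q \right)} = 4 - 1 = 3$)
$C = 354$
$b{\left(z \right)} = 1$
$u{\left(G,h \right)} = 0$ ($u{\left(G,h \right)} = \left(-9 + 1\right) \left(3 - 3\right) = \left(-8\right) 0 = 0$)
$\sqrt{u{\left(4,10 \right)} + C} = \sqrt{0 + 354} = \sqrt{354}$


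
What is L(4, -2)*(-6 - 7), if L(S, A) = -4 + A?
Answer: 78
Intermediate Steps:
L(4, -2)*(-6 - 7) = (-4 - 2)*(-6 - 7) = -6*(-13) = 78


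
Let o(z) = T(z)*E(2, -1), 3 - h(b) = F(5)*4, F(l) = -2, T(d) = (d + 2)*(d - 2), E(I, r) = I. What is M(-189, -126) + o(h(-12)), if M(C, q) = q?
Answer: 108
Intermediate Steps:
T(d) = (-2 + d)*(2 + d) (T(d) = (2 + d)*(-2 + d) = (-2 + d)*(2 + d))
h(b) = 11 (h(b) = 3 - (-2)*4 = 3 - 1*(-8) = 3 + 8 = 11)
o(z) = -8 + 2*z² (o(z) = (-4 + z²)*2 = -8 + 2*z²)
M(-189, -126) + o(h(-12)) = -126 + (-8 + 2*11²) = -126 + (-8 + 2*121) = -126 + (-8 + 242) = -126 + 234 = 108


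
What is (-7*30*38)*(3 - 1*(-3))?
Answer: -47880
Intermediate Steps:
(-7*30*38)*(3 - 1*(-3)) = (-210*38)*(3 + 3) = -7980*6 = -47880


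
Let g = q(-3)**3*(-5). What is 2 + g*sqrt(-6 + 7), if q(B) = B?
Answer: 137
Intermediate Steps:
g = 135 (g = (-3)**3*(-5) = -27*(-5) = 135)
2 + g*sqrt(-6 + 7) = 2 + 135*sqrt(-6 + 7) = 2 + 135*sqrt(1) = 2 + 135*1 = 2 + 135 = 137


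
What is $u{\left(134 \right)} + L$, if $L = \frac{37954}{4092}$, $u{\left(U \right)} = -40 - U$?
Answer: $- \frac{337027}{2046} \approx -164.72$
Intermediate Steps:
$L = \frac{18977}{2046}$ ($L = 37954 \cdot \frac{1}{4092} = \frac{18977}{2046} \approx 9.2752$)
$u{\left(134 \right)} + L = \left(-40 - 134\right) + \frac{18977}{2046} = -174 + \frac{18977}{2046} = - \frac{337027}{2046}$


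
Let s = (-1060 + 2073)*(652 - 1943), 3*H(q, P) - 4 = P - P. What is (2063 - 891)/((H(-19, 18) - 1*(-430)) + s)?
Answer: -3516/3922055 ≈ -0.00089647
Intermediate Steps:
H(q, P) = 4/3 (H(q, P) = 4/3 + (P - P)/3 = 4/3 + (⅓)*0 = 4/3 + 0 = 4/3)
s = -1307783 (s = 1013*(-1291) = -1307783)
(2063 - 891)/((H(-19, 18) - 1*(-430)) + s) = (2063 - 891)/((4/3 - 1*(-430)) - 1307783) = 1172/((4/3 + 430) - 1307783) = 1172/(1294/3 - 1307783) = 1172/(-3922055/3) = 1172*(-3/3922055) = -3516/3922055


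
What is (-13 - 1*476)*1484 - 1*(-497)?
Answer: -725179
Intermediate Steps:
(-13 - 1*476)*1484 - 1*(-497) = (-13 - 476)*1484 + 497 = -489*1484 + 497 = -725676 + 497 = -725179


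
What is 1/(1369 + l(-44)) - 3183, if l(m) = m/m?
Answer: -4360709/1370 ≈ -3183.0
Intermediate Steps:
l(m) = 1
1/(1369 + l(-44)) - 3183 = 1/(1369 + 1) - 3183 = 1/1370 - 3183 = -4360709/1370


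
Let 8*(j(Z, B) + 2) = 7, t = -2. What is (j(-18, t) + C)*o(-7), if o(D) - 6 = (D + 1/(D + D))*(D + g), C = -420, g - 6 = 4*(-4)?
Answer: -5953023/112 ≈ -53152.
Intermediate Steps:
g = -10 (g = 6 + 4*(-4) = 6 - 16 = -10)
j(Z, B) = -9/8 (j(Z, B) = -2 + (1/8)*7 = -2 + 7/8 = -9/8)
o(D) = 6 + (-10 + D)*(D + 1/(2*D)) (o(D) = 6 + (D + 1/(D + D))*(D - 10) = 6 + (D + 1/(2*D))*(-10 + D) = 6 + (-10 + D)*(D + 1/(2*D)))
(j(-18, t) + C)*o(-7) = (-9/8 - 420)*(13/2 + (-7)**2 - 10*(-7) - 5/(-7)) = -3369*(13/2 + 49 + 70 - 5*(-1/7))/8 = -3369*(13/2 + 49 + 70 + 5/7)/8 = -3369/8*1767/14 = -5953023/112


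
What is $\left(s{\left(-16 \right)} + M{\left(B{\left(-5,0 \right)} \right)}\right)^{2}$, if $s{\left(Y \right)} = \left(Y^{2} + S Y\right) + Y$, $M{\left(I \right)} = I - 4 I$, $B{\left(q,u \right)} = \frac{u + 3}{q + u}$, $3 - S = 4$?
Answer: $\frac{1661521}{25} \approx 66461.0$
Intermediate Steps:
$S = -1$ ($S = 3 - 4 = -1$)
$B{\left(q,u \right)} = \frac{3 + u}{q + u}$
$M{\left(I \right)} = - 3 I$
$s{\left(Y \right)} = Y^{2}$ ($s{\left(Y \right)} = \left(Y^{2} - Y\right) + Y = Y^{2}$)
$\left(s{\left(-16 \right)} + M{\left(B{\left(-5,0 \right)} \right)}\right)^{2} = \left(\left(-16\right)^{2} - 3 \frac{3 + 0}{-5 + 0}\right)^{2} = \left(256 - 3 \frac{1}{-5} \cdot 3\right)^{2} = \left(256 - 3 \left(\left(- \frac{1}{5}\right) 3\right)\right)^{2} = \left(256 - - \frac{9}{5}\right)^{2} = \left(256 + \frac{9}{5}\right)^{2} = \left(\frac{1289}{5}\right)^{2} = \frac{1661521}{25}$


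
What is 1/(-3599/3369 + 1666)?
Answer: 3369/5609155 ≈ 0.00060062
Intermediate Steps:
1/(-3599/3369 + 1666) = 1/(5609155/3369) = 3369/5609155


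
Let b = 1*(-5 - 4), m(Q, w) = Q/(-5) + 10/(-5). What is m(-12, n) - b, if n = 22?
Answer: 47/5 ≈ 9.4000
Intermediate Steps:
m(Q, w) = -2 - Q/5 (m(Q, w) = Q*(-⅕) + 10*(-⅕) = -Q/5 - 2 = -2 - Q/5)
b = -9 (b = 1*(-9) = -9)
m(-12, n) - b = (-2 - ⅕*(-12)) - 1*(-9) = (-2 + 12/5) + 9 = ⅖ + 9 = 47/5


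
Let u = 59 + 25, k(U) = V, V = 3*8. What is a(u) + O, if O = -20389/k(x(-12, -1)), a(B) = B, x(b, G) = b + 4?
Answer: -18373/24 ≈ -765.54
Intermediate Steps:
x(b, G) = 4 + b
V = 24
k(U) = 24
u = 84
O = -20389/24 ≈ -849.54
a(u) + O = 84 - 20389/24 = -18373/24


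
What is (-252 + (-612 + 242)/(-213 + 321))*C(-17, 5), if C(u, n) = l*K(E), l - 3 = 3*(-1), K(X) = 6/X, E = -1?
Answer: 0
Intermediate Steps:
l = 0 (l = 3 + 3*(-1) = 3 - 3 = 0)
C(u, n) = 0 (C(u, n) = 0*(6/(-1)) = 0*(6*(-1)) = 0*(-6) = 0)
(-252 + (-612 + 242)/(-213 + 321))*C(-17, 5) = (-252 + (-612 + 242)/(-213 + 321))*0 = (-252 - 370/108)*0 = (-252 - 370*1/108)*0 = (-252 - 185/54)*0 = -13793/54*0 = 0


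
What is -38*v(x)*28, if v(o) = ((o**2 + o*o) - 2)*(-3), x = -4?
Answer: 95760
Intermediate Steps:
v(o) = 6 - 6*o**2 (v(o) = ((o**2 + o**2) - 2)*(-3) = (2*o**2 - 2)*(-3) = (-2 + 2*o**2)*(-3) = 6 - 6*o**2)
-38*v(x)*28 = -38*(6 - 6*(-4)**2)*28 = -38*(6 - 6*16)*28 = -38*(6 - 96)*28 = -38*(-90)*28 = 3420*28 = 95760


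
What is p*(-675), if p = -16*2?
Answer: 21600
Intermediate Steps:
p = -32
p*(-675) = -32*(-675) = 21600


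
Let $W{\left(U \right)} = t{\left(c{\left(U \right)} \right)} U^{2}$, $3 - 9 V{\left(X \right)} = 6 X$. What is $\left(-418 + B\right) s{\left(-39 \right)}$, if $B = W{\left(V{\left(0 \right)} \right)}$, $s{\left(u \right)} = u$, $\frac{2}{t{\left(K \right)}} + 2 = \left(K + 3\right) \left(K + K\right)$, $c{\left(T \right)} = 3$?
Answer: $\frac{831389}{51} \approx 16302.0$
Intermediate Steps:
$t{\left(K \right)} = \frac{2}{-2 + 2 K \left(3 + K\right)}$ ($t{\left(K \right)} = \frac{2}{-2 + \left(K + 3\right) \left(K + K\right)} = \frac{2}{-2 + \left(3 + K\right) 2 K} = \frac{2}{-2 + 2 K \left(3 + K\right)}$)
$V{\left(X \right)} = \frac{1}{3} - \frac{2 X}{3}$ ($V{\left(X \right)} = \frac{1}{3} - \frac{6 X}{9} = \frac{1}{3} - \frac{2 X}{3}$)
$W{\left(U \right)} = \frac{U^{2}}{17}$ ($W{\left(U \right)} = \frac{U^{2}}{-1 + 3^{2} + 3 \cdot 3} = \frac{U^{2}}{-1 + 9 + 9} = \frac{U^{2}}{17}$)
$B = \frac{1}{153}$ ($B = \frac{\left(\frac{1}{3} - 0\right)^{2}}{17} = \frac{\left(\frac{1}{3} + 0\right)^{2}}{17} = \frac{1}{17 \cdot 9} = \frac{1}{17} \cdot \frac{1}{9} = \frac{1}{153} \approx 0.0065359$)
$\left(-418 + B\right) s{\left(-39 \right)} = \left(-418 + \frac{1}{153}\right) \left(-39\right) = \left(- \frac{63953}{153}\right) \left(-39\right) = \frac{831389}{51}$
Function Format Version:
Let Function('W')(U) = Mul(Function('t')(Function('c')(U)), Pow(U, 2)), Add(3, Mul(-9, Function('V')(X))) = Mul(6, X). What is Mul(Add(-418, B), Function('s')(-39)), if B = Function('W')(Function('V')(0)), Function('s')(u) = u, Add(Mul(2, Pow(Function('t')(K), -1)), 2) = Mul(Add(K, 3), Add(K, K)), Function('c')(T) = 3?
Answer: Rational(831389, 51) ≈ 16302.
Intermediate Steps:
Function('t')(K) = Mul(2, Pow(Add(-2, Mul(2, K, Add(3, K))), -1)) (Function('t')(K) = Mul(2, Pow(Add(-2, Mul(Add(K, 3), Add(K, K))), -1)) = Mul(2, Pow(Add(-2, Mul(Add(3, K), Mul(2, K))), -1)) = Mul(2, Pow(Add(-2, Mul(2, K, Add(3, K))), -1)))
Function('V')(X) = Add(Rational(1, 3), Mul(Rational(-2, 3), X)) (Function('V')(X) = Add(Rational(1, 3), Mul(Rational(-1, 9), Mul(6, X))) = Add(Rational(1, 3), Mul(Rational(-2, 3), X)))
Function('W')(U) = Mul(Rational(1, 17), Pow(U, 2)) (Function('W')(U) = Mul(Pow(Add(-1, Pow(3, 2), Mul(3, 3)), -1), Pow(U, 2)) = Mul(Pow(Add(-1, 9, 9), -1), Pow(U, 2)) = Mul(Pow(17, -1), Pow(U, 2)) = Mul(Rational(1, 17), Pow(U, 2)))
B = Rational(1, 153) (B = Mul(Rational(1, 17), Pow(Add(Rational(1, 3), Mul(Rational(-2, 3), 0)), 2)) = Mul(Rational(1, 17), Pow(Add(Rational(1, 3), 0), 2)) = Mul(Rational(1, 17), Pow(Rational(1, 3), 2)) = Mul(Rational(1, 17), Rational(1, 9)) = Rational(1, 153) ≈ 0.0065359)
Mul(Add(-418, B), Function('s')(-39)) = Mul(Add(-418, Rational(1, 153)), -39) = Mul(Rational(-63953, 153), -39) = Rational(831389, 51)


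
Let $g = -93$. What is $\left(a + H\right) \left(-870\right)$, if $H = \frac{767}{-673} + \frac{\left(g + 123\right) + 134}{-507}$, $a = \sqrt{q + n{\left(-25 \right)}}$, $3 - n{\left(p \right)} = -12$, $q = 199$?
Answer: $\frac{144779890}{113737} - 870 \sqrt{214} \approx -11454.0$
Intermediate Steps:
$n{\left(p \right)} = 15$ ($n{\left(p \right)} = 3 - -12 = 3 + 12 = 15$)
$a = \sqrt{214}$ ($a = \sqrt{199 + 15} = \sqrt{214} \approx 14.629$)
$H = - \frac{499241}{341211}$ ($H = \frac{767}{-673} + \frac{\left(-93 + 123\right) + 134}{-507} = 767 \left(- \frac{1}{673}\right) + \left(30 + 134\right) \left(- \frac{1}{507}\right) = - \frac{767}{673} + 164 \left(- \frac{1}{507}\right) = - \frac{767}{673} - \frac{164}{507} = - \frac{499241}{341211} \approx -1.4631$)
$\left(a + H\right) \left(-870\right) = \left(\sqrt{214} - \frac{499241}{341211}\right) \left(-870\right) = \left(- \frac{499241}{341211} + \sqrt{214}\right) \left(-870\right) = \frac{144779890}{113737} - 870 \sqrt{214}$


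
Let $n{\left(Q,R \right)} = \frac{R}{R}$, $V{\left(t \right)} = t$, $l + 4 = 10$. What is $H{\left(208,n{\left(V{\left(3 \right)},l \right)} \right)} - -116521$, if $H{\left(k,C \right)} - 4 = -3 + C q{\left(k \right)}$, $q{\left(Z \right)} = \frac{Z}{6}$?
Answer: $\frac{349670}{3} \approx 1.1656 \cdot 10^{5}$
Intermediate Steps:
$l = 6$ ($l = -4 + 10 = 6$)
$q{\left(Z \right)} = \frac{Z}{6}$ ($q{\left(Z \right)} = Z \frac{1}{6} = \frac{Z}{6}$)
$n{\left(Q,R \right)} = 1$
$H{\left(k,C \right)} = 1 + \frac{C k}{6}$ ($H{\left(k,C \right)} = 4 + \left(-3 + C \frac{k}{6}\right) = 4 + \left(-3 + \frac{C k}{6}\right) = 1 + \frac{C k}{6}$)
$H{\left(208,n{\left(V{\left(3 \right)},l \right)} \right)} - -116521 = \left(1 + \frac{1}{6} \cdot 1 \cdot 208\right) - -116521 = \left(1 + \frac{104}{3}\right) + 116521 = \frac{107}{3} + 116521 = \frac{349670}{3}$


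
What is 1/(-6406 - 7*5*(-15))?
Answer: -1/5881 ≈ -0.00017004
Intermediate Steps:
1/(-6406 - 7*5*(-15)) = 1/(-6406 - 35*(-15)) = 1/(-6406 + 525) = 1/(-5881) = -1/5881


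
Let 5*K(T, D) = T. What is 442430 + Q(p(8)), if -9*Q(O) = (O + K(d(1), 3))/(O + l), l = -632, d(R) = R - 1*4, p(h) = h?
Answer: 12423434437/28080 ≈ 4.4243e+5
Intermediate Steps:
d(R) = -4 + R (d(R) = R - 4 = -4 + R)
K(T, D) = T/5
Q(O) = -(-3/5 + O)/(9*(-632 + O)) (Q(O) = -(O + (-4 + 1)/5)/(9*(O - 632)) = -(O + (1/5)*(-3))/(9*(-632 + O)) = -(O - 3/5)/(9*(-632 + O)) = -(-3/5 + O)/(9*(-632 + O)))
442430 + Q(p(8)) = 442430 + (3 - 5*8)/(45*(-632 + 8)) = 442430 + (1/45)*(3 - 40)/(-624) = 442430 + (1/45)*(-1/624)*(-37) = 442430 + 37/28080 = 12423434437/28080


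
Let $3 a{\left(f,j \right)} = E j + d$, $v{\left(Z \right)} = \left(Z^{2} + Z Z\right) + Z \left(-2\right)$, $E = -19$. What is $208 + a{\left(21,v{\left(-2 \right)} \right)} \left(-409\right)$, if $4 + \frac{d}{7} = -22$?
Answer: $\frac{168314}{3} \approx 56105.0$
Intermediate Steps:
$d = -182$ ($d = -28 + 7 \left(-22\right) = -28 - 154 = -182$)
$v{\left(Z \right)} = - 2 Z + 2 Z^{2}$ ($v{\left(Z \right)} = \left(Z^{2} + Z^{2}\right) - 2 Z = 2 Z^{2} - 2 Z = - 2 Z + 2 Z^{2}$)
$a{\left(f,j \right)} = - \frac{182}{3} - \frac{19 j}{3}$ ($a{\left(f,j \right)} = \frac{- 19 j - 182}{3} = \frac{-182 - 19 j}{3} = - \frac{182}{3} - \frac{19 j}{3}$)
$208 + a{\left(21,v{\left(-2 \right)} \right)} \left(-409\right) = 208 + \left(- \frac{182}{3} - \frac{19 \cdot 2 \left(-2\right) \left(-1 - 2\right)}{3}\right) \left(-409\right) = 208 + \left(- \frac{182}{3} - \frac{19 \cdot 2 \left(-2\right) \left(-3\right)}{3}\right) \left(-409\right) = 208 + \left(- \frac{182}{3} - 76\right) \left(-409\right) = 208 - - \frac{167690}{3} = 208 + \frac{167690}{3} = \frac{168314}{3}$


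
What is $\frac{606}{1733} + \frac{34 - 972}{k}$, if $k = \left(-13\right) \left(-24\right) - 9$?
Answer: $- \frac{1441936}{525099} \approx -2.746$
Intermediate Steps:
$k = 303$ ($k = 312 - 9 = 303$)
$\frac{606}{1733} + \frac{34 - 972}{k} = \frac{606}{1733} + \frac{34 - 972}{303} = 606 \cdot \frac{1}{1733} + \left(34 - 972\right) \frac{1}{303} = \frac{606}{1733} - \frac{938}{303} = - \frac{1441936}{525099}$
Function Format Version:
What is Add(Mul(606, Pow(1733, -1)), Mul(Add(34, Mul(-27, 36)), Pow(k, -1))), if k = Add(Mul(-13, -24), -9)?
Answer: Rational(-1441936, 525099) ≈ -2.7460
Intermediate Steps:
k = 303 (k = Add(312, -9) = 303)
Add(Mul(606, Pow(1733, -1)), Mul(Add(34, Mul(-27, 36)), Pow(k, -1))) = Add(Mul(606, Pow(1733, -1)), Mul(Add(34, Mul(-27, 36)), Pow(303, -1))) = Add(Mul(606, Rational(1, 1733)), Mul(Add(34, -972), Rational(1, 303))) = Add(Rational(606, 1733), Mul(-938, Rational(1, 303))) = Add(Rational(606, 1733), Rational(-938, 303)) = Rational(-1441936, 525099)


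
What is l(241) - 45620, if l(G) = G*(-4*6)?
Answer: -51404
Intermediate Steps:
l(G) = -24*G (l(G) = G*(-24) = -24*G)
l(241) - 45620 = -24*241 - 45620 = -5784 - 45620 = -51404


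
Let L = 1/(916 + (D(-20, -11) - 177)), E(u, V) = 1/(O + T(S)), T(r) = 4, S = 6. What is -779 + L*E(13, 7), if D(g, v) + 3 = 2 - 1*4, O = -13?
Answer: -5146075/6606 ≈ -779.00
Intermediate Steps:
D(g, v) = -5 (D(g, v) = -3 + (2 - 1*4) = -3 + (2 - 4) = -3 - 2 = -5)
E(u, V) = -⅑ (E(u, V) = 1/(-13 + 4) = 1/(-9) = -⅑)
L = 1/734 (L = 1/(916 + (-5 - 177)) = 1/(916 - 182) = 1/734 ≈ 0.0013624)
-779 + L*E(13, 7) = -779 + (1/734)*(-⅑) = -779 - 1/6606 = -5146075/6606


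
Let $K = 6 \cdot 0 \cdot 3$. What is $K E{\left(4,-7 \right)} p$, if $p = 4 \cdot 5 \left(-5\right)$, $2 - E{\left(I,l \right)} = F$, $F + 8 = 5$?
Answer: $0$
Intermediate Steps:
$F = -3$ ($F = -8 + 5 = -3$)
$E{\left(I,l \right)} = 5$ ($E{\left(I,l \right)} = 2 - -3 = 2 + 3 = 5$)
$p = -100$ ($p = 20 \left(-5\right) = -100$)
$K = 0$ ($K = 0 \cdot 3 = 0$)
$K E{\left(4,-7 \right)} p = 0 \cdot 5 \left(-100\right) = 0 \left(-100\right) = 0$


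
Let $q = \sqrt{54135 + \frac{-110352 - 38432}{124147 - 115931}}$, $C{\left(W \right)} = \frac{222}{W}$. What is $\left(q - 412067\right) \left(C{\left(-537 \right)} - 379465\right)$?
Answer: $\frac{27989366236703}{179} - \frac{67924309 \sqrt{57078654269}}{183833} \approx 1.5628 \cdot 10^{11}$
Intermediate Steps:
$q = \frac{\sqrt{57078654269}}{1027}$ ($q = \sqrt{54135 - \frac{148784}{8216}} = \sqrt{54135 - \frac{18598}{1027}} = \sqrt{\frac{55578047}{1027}} = \frac{\sqrt{57078654269}}{1027} \approx 232.63$)
$\left(q - 412067\right) \left(C{\left(-537 \right)} - 379465\right) = \left(\frac{\sqrt{57078654269}}{1027} - 412067\right) \left(\frac{222}{-537} - 379465\right) = \left(-412067 + \frac{\sqrt{57078654269}}{1027}\right) \left(222 \left(- \frac{1}{537}\right) - 379465\right) = \left(-412067 + \frac{\sqrt{57078654269}}{1027}\right) \left(- \frac{74}{179} - 379465\right) = \left(-412067 + \frac{\sqrt{57078654269}}{1027}\right) \left(- \frac{67924309}{179}\right) = \frac{27989366236703}{179} - \frac{67924309 \sqrt{57078654269}}{183833}$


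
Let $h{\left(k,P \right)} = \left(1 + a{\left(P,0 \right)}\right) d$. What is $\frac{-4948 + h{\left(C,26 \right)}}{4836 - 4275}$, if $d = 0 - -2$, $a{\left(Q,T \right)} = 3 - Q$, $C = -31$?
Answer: $- \frac{1664}{187} \approx -8.8984$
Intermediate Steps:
$d = 2$ ($d = 0 + 2 = 2$)
$h{\left(k,P \right)} = 8 - 2 P$ ($h{\left(k,P \right)} = \left(1 - \left(-3 + P\right)\right) 2 = \left(4 - P\right) 2 = 8 - 2 P$)
$\frac{-4948 + h{\left(C,26 \right)}}{4836 - 4275} = \frac{-4948 + \left(8 - 52\right)}{4836 - 4275} = \frac{-4948 + \left(8 - 52\right)}{561} = \left(-4948 - 44\right) \frac{1}{561} = \left(-4992\right) \frac{1}{561} = - \frac{1664}{187}$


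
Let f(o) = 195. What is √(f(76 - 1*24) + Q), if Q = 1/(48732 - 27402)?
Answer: √9857661870/7110 ≈ 13.964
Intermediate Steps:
Q = 1/21330 ≈ 4.6882e-5
√(f(76 - 1*24) + Q) = √(195 + 1/21330) = √(4159351/21330) = √9857661870/7110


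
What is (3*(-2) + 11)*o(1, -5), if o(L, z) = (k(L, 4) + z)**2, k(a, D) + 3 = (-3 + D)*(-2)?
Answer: 500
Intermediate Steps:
k(a, D) = 3 - 2*D (k(a, D) = -3 + (-3 + D)*(-2) = -3 + (6 - 2*D) = 3 - 2*D)
o(L, z) = (-5 + z)**2 (o(L, z) = ((3 - 2*4) + z)**2 = ((3 - 8) + z)**2 = (-5 + z)**2)
(3*(-2) + 11)*o(1, -5) = (3*(-2) + 11)*(-5 - 5)**2 = (-6 + 11)*(-10)**2 = 5*100 = 500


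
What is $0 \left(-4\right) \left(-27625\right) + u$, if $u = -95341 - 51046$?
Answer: $-146387$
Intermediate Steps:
$u = -146387$ ($u = -95341 - 51046 = -146387$)
$0 \left(-4\right) \left(-27625\right) + u = 0 \left(-4\right) \left(-27625\right) - 146387 = 0 \left(-27625\right) - 146387 = 0 - 146387 = -146387$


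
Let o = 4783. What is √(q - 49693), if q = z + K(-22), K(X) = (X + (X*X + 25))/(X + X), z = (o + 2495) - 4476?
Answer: 3*I*√2522289/22 ≈ 216.57*I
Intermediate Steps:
z = 2802 (z = (4783 + 2495) - 4476 = 7278 - 4476 = 2802)
K(X) = (25 + X + X²)/(2*X) (K(X) = (X + (X² + 25))/((2*X)) = (X + (25 + X²))*(1/(2*X)) = (25 + X + X²)*(1/(2*X)) = (25 + X + X²)/(2*X))
q = 122801/44 (q = 2802 + (½)*(25 - 22*(1 - 22))/(-22) = 2802 + (½)*(-1/22)*(25 - 22*(-21)) = 2802 + (½)*(-1/22)*(25 + 462) = 2802 + (½)*(-1/22)*487 = 2802 - 487/44 = 122801/44 ≈ 2790.9)
√(q - 49693) = √(122801/44 - 49693) = √(-2063691/44) = 3*I*√2522289/22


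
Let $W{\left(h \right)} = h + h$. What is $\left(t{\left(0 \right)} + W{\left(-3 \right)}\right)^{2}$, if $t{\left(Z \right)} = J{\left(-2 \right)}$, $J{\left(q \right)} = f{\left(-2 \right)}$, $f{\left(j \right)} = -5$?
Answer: $121$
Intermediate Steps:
$J{\left(q \right)} = -5$
$W{\left(h \right)} = 2 h$
$t{\left(Z \right)} = -5$
$\left(t{\left(0 \right)} + W{\left(-3 \right)}\right)^{2} = \left(-5 + 2 \left(-3\right)\right)^{2} = \left(-5 - 6\right)^{2} = \left(-11\right)^{2} = 121$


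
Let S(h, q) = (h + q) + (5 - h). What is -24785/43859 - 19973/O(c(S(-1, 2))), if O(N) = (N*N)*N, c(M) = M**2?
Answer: -3791926272/5159967491 ≈ -0.73487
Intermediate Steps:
S(h, q) = 5 + q
O(N) = N**3 (O(N) = N**2*N = N**3)
-24785/43859 - 19973/O(c(S(-1, 2))) = -24785/43859 - 19973/(5 + 2)**6 = -24785*1/43859 - 19973/((7**2)**3) = -24785/43859 - 19973/(49**3) = -24785/43859 - 19973/117649 = -3791926272/5159967491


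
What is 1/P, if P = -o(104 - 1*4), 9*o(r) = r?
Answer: -9/100 ≈ -0.090000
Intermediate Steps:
o(r) = r/9
P = -100/9 (P = -(104 - 1*4)/9 = -(104 - 4)/9 = -100/9 ≈ -11.111)
1/P = 1/(-100/9) = -9/100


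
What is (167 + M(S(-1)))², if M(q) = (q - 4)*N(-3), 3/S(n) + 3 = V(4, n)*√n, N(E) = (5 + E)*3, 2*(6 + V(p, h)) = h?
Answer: 846532777/42025 + 27236664*I/42025 ≈ 20144.0 + 648.11*I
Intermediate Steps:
V(p, h) = -6 + h/2
N(E) = 15 + 3*E
S(n) = 3/(-3 + √n*(-6 + n/2)) (S(n) = 3/(-3 + (-6 + n/2)*√n) = 3/(-3 + √n*(-6 + n/2)))
M(q) = -24 + 6*q (M(q) = (q - 4)*(15 + 3*(-3)) = (-4 + q)*(15 - 9) = (-4 + q)*6 = -24 + 6*q)
(167 + M(S(-1)))² = (167 + (-24 + 6*(6/(-6 + √(-1)*(-12 - 1)))))² = (167 + (-24 + 6*(6/(-6 + I*(-13)))))² = (167 + (-24 + 6*(6/(-6 - 13*I))))² = (167 + (-24 + 6*(6*((-6 + 13*I)/205))))² = (167 + (-24 + 6*(6*(-6 + 13*I)/205)))² = (167 + (-24 + 36*(-6 + 13*I)/205))² = (143 + 36*(-6 + 13*I)/205)²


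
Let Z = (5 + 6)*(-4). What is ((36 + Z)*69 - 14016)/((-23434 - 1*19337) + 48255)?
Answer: -1214/457 ≈ -2.6565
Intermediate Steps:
Z = -44 (Z = 11*(-4) = -44)
((36 + Z)*69 - 14016)/((-23434 - 1*19337) + 48255) = ((36 - 44)*69 - 14016)/((-23434 - 1*19337) + 48255) = (-8*69 - 14016)/((-23434 - 19337) + 48255) = (-552 - 14016)/(-42771 + 48255) = -14568/5484 = -14568*1/5484 = -1214/457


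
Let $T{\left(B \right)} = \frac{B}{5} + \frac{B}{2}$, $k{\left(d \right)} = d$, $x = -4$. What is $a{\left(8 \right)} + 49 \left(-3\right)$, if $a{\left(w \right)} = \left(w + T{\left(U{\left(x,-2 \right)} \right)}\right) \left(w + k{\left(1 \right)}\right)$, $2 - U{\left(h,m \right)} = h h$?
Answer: $- \frac{816}{5} \approx -163.2$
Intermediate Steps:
$U{\left(h,m \right)} = 2 - h^{2}$ ($U{\left(h,m \right)} = 2 - h h = 2 - h^{2}$)
$T{\left(B \right)} = \frac{7 B}{10}$ ($T{\left(B \right)} = B \frac{1}{5} + B \frac{1}{2} = \frac{B}{5} + \frac{B}{2} = \frac{7 B}{10}$)
$a{\left(w \right)} = \left(1 + w\right) \left(- \frac{49}{5} + w\right)$ ($a{\left(w \right)} = \left(w + \frac{7 \left(2 - \left(-4\right)^{2}\right)}{10}\right) \left(w + 1\right) = \left(w + \frac{7 \left(2 - 16\right)}{10}\right) \left(1 + w\right) = \left(w + \frac{7}{10} \left(-14\right)\right) \left(1 + w\right) = \left(w - \frac{49}{5}\right) \left(1 + w\right) = \left(- \frac{49}{5} + w\right) \left(1 + w\right) = \left(1 + w\right) \left(- \frac{49}{5} + w\right)$)
$a{\left(8 \right)} + 49 \left(-3\right) = \left(- \frac{49}{5} + 8^{2} - \frac{352}{5}\right) + 49 \left(-3\right) = \left(- \frac{49}{5} + 64 - \frac{352}{5}\right) - 147 = - \frac{81}{5} - 147 = - \frac{816}{5}$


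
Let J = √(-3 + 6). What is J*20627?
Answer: 20627*√3 ≈ 35727.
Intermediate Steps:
J = √3 ≈ 1.7320
J*20627 = √3*20627 = 20627*√3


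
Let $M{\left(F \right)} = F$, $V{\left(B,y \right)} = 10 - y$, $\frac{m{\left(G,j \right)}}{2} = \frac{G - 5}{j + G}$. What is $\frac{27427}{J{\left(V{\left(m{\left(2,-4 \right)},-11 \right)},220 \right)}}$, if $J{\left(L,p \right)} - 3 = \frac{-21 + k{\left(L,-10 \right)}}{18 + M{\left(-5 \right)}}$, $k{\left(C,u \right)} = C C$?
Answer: $\frac{356551}{459} \approx 776.8$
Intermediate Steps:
$m{\left(G,j \right)} = \frac{2 \left(-5 + G\right)}{G + j}$ ($m{\left(G,j \right)} = 2 \frac{G - 5}{j + G} = 2 \frac{-5 + G}{G + j} = \frac{2 \left(-5 + G\right)}{G + j}$)
$k{\left(C,u \right)} = C^{2}$
$J{\left(L,p \right)} = \frac{18}{13} + \frac{L^{2}}{13}$ ($J{\left(L,p \right)} = 3 + \frac{-21 + L^{2}}{18 - 5} = 3 + \frac{-21 + L^{2}}{13} = 3 + \left(-21 + L^{2}\right) \frac{1}{13} = 3 + \left(- \frac{21}{13} + \frac{L^{2}}{13}\right) = \frac{18}{13} + \frac{L^{2}}{13}$)
$\frac{27427}{J{\left(V{\left(m{\left(2,-4 \right)},-11 \right)},220 \right)}} = \frac{27427}{\frac{18}{13} + \frac{\left(10 - -11\right)^{2}}{13}} = \frac{27427}{\frac{18}{13} + \frac{\left(10 + 11\right)^{2}}{13}} = \frac{27427}{\frac{18}{13} + \frac{21^{2}}{13}} = \frac{27427}{\frac{18}{13} + \frac{1}{13} \cdot 441} = \frac{27427}{\frac{18}{13} + \frac{441}{13}} = \frac{27427}{\frac{459}{13}} = 27427 \cdot \frac{13}{459} = \frac{356551}{459}$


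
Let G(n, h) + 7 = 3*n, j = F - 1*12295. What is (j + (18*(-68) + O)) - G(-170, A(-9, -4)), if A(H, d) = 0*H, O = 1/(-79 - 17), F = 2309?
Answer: -1026529/96 ≈ -10693.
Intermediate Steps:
O = -1/96 (O = 1/(-96) = -1/96 ≈ -0.010417)
j = -9986 (j = 2309 - 1*12295 = 2309 - 12295 = -9986)
A(H, d) = 0
G(n, h) = -7 + 3*n
(j + (18*(-68) + O)) - G(-170, A(-9, -4)) = (-9986 + (18*(-68) - 1/96)) - (-7 + 3*(-170)) = (-9986 + (-1224 - 1/96)) - (-7 - 510) = (-9986 - 117505/96) - 1*(-517) = -1076161/96 + 517 = -1026529/96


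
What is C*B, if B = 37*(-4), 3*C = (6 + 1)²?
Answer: -7252/3 ≈ -2417.3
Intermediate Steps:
C = 49/3 (C = (6 + 1)²/3 = (⅓)*7² = (⅓)*49 = 49/3 ≈ 16.333)
B = -148
C*B = (49/3)*(-148) = -7252/3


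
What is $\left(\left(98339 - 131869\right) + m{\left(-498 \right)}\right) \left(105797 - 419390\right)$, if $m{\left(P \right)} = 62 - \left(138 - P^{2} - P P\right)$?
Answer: $-145006030386$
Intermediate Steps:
$m{\left(P \right)} = -76 + 2 P^{2}$ ($m{\left(P \right)} = 62 + \left(\left(P^{2} + P^{2}\right) - 138\right) = 62 + \left(2 P^{2} - 138\right) = 62 + \left(-138 + 2 P^{2}\right) = -76 + 2 P^{2}$)
$\left(\left(98339 - 131869\right) + m{\left(-498 \right)}\right) \left(105797 - 419390\right) = \left(\left(98339 - 131869\right) - \left(76 - 2 \left(-498\right)^{2}\right)\right) \left(105797 - 419390\right) = \left(\left(98339 - 131869\right) + \left(-76 + 2 \cdot 248004\right)\right) \left(-313593\right) = \left(-33530 + \left(-76 + 496008\right)\right) \left(-313593\right) = \left(-33530 + 495932\right) \left(-313593\right) = 462402 \left(-313593\right) = -145006030386$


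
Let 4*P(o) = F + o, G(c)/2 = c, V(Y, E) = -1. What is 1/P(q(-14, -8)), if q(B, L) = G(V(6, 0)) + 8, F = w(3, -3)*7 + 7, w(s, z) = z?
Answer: -1/2 ≈ -0.50000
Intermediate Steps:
G(c) = 2*c
F = -14 (F = -3*7 + 7 = -21 + 7 = -14)
q(B, L) = 6 (q(B, L) = 2*(-1) + 8 = -2 + 8 = 6)
P(o) = -7/2 + o/4 (P(o) = (-14 + o)/4 = -7/2 + o/4)
1/P(q(-14, -8)) = 1/(-7/2 + (1/4)*6) = 1/(-7/2 + 3/2) = 1/(-2) = -1/2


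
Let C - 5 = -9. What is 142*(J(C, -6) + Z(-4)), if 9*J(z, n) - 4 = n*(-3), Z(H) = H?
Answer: -1988/9 ≈ -220.89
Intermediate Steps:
C = -4 (C = 5 - 9 = -4)
J(z, n) = 4/9 - n/3 (J(z, n) = 4/9 + (n*(-3))/9 = 4/9 + (-3*n)/9 = 4/9 - n/3)
142*(J(C, -6) + Z(-4)) = 142*((4/9 - ⅓*(-6)) - 4) = 142*((4/9 + 2) - 4) = 142*(22/9 - 4) = 142*(-14/9) = -1988/9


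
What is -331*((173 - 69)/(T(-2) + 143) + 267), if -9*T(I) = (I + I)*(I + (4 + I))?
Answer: -974795/11 ≈ -88618.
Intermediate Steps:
T(I) = -2*I*(4 + 2*I)/9 (T(I) = -(I + I)*(I + (4 + I))/9 = -2*I*(4 + 2*I)/9)
-331*((173 - 69)/(T(-2) + 143) + 267) = -331*((173 - 69)/(-4/9*(-2)*(2 - 2) + 143) + 267) = -331*(104/(-4/9*(-2)*0 + 143) + 267) = -331*(104/(0 + 143) + 267) = -331*(104/143 + 267) = -331*(104*(1/143) + 267) = -331*(8/11 + 267) = -331*2945/11 = -974795/11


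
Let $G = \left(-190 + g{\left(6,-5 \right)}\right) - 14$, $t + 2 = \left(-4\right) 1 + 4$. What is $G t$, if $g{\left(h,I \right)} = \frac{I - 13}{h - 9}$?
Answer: $396$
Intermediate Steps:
$g{\left(h,I \right)} = \frac{-13 + I}{-9 + h}$
$t = -2$ ($t = -2 + \left(\left(-4\right) 1 + 4\right) = -2 + \left(-4 + 4\right) = -2 + 0 = -2$)
$G = -198$ ($G = \left(-190 + \frac{-13 - 5}{-9 + 6}\right) - 14 = \left(-190 + \frac{1}{-3} \left(-18\right)\right) - 14 = \left(-190 - -6\right) - 14 = \left(-190 + 6\right) - 14 = -184 - 14 = -198$)
$G t = \left(-198\right) \left(-2\right) = 396$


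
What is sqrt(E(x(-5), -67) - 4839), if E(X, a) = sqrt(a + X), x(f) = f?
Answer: sqrt(-4839 + 6*I*sqrt(2)) ≈ 0.061 + 69.563*I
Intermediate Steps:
E(X, a) = sqrt(X + a)
sqrt(E(x(-5), -67) - 4839) = sqrt(sqrt(-5 - 67) - 4839) = sqrt(sqrt(-72) - 4839) = sqrt(6*I*sqrt(2) - 4839) = sqrt(-4839 + 6*I*sqrt(2))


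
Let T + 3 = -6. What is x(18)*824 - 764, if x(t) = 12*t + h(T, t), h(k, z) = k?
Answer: 169804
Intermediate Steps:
T = -9 (T = -3 - 6 = -9)
x(t) = -9 + 12*t (x(t) = 12*t - 9 = -9 + 12*t)
x(18)*824 - 764 = (-9 + 12*18)*824 - 764 = (-9 + 216)*824 - 764 = 207*824 - 764 = 170568 - 764 = 169804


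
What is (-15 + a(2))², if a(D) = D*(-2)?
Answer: 361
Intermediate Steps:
a(D) = -2*D
(-15 + a(2))² = (-15 - 2*2)² = (-15 - 4)² = (-19)² = 361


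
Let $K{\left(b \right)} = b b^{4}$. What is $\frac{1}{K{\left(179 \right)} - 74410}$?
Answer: $\frac{1}{183765922489} \approx 5.4417 \cdot 10^{-12}$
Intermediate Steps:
$K{\left(b \right)} = b^{5}$
$\frac{1}{K{\left(179 \right)} - 74410} = \frac{1}{179^{5} - 74410} = \frac{1}{183765996899 - 74410} = \frac{1}{183765922489}$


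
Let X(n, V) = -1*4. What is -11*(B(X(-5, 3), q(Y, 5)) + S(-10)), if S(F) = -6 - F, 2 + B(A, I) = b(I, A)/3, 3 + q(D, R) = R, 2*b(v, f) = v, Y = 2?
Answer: -77/3 ≈ -25.667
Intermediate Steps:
b(v, f) = v/2
X(n, V) = -4
q(D, R) = -3 + R
B(A, I) = -2 + I/6 (B(A, I) = -2 + (I/2)/3 = -2 + (I/2)*(1/3) = -2 + I/6)
-11*(B(X(-5, 3), q(Y, 5)) + S(-10)) = -11*((-2 + (-3 + 5)/6) + (-6 - 1*(-10))) = -11*((-2 + (1/6)*2) + (-6 + 10)) = -11*((-2 + 1/3) + 4) = -11*(-5/3 + 4) = -11*7/3 = -77/3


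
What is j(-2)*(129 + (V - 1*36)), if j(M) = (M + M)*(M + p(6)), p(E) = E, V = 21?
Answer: -1824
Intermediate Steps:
j(M) = 2*M*(6 + M) (j(M) = (M + M)*(M + 6) = (2*M)*(6 + M) = 2*M*(6 + M))
j(-2)*(129 + (V - 1*36)) = (2*(-2)*(6 - 2))*(129 + (21 - 1*36)) = (2*(-2)*4)*(129 + (21 - 36)) = -16*(129 - 15) = -16*114 = -1824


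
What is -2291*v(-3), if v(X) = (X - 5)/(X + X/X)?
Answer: -9164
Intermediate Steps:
v(X) = (-5 + X)/(1 + X) (v(X) = (-5 + X)/(X + 1) = (-5 + X)/(1 + X))
-2291*v(-3) = -2291*(-5 - 3)/(1 - 3) = -2291*(-8)/(-2) = -(-2291)*(-8)/2 = -2291*4 = -9164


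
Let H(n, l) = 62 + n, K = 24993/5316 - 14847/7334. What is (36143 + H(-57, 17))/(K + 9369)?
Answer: 234886956752/60896445291 ≈ 3.8572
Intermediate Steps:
K = 17395335/6497924 (K = 24993*(1/5316) - 14847*1/7334 = 8331/1772 - 14847/7334 = 17395335/6497924 ≈ 2.6771)
(36143 + H(-57, 17))/(K + 9369) = (36143 + (62 - 57))/(17395335/6497924 + 9369) = (36143 + 5)/(60896445291/6497924) = 36148*(6497924/60896445291) = 234886956752/60896445291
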